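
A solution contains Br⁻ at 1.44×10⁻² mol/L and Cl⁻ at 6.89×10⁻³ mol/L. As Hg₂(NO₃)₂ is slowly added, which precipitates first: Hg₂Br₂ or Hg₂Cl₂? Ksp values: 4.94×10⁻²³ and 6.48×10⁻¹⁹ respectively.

Each salt precipitates once Q = Ksp for that salt.
For Hg₂Br₂: [Hg₂²⁺] = (Ksp/[Br⁻]^2) = 2.38×10⁻¹⁹ mol/L
For Hg₂Cl₂: [Hg₂²⁺] = (Ksp/[Cl⁻]^2) = 1.37×10⁻¹⁴ mol/L
The smaller threshold [Hg₂²⁺] is reached first, so Hg₂Br₂ precipitates first.

Hg₂Br₂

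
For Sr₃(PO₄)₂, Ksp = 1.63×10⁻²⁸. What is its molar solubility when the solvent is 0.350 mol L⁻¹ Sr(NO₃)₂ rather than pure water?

3.08×10⁻¹⁴ M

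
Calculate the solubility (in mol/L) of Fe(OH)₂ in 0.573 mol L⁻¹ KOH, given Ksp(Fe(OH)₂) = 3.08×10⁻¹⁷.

9.38×10⁻¹⁷ M

Fe(OH)₂(s) ⇌ Fe²⁺(aq) + 2 OH⁻(aq)
Let s be the solubility of Fe(OH)₂ here. The common ion gives [OH⁻] ≈ 0.573 mol L⁻¹, and [Fe²⁺] = s.
Ksp = [Fe²⁺][OH⁻]^2 = s(0.573)^2
s = 3.08×10⁻¹⁷ / (0.573)^2 = 9.38×10⁻¹⁷
s = 9.38×10⁻¹⁷ mol L⁻¹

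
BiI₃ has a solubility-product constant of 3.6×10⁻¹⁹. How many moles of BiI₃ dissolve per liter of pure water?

1.1×10⁻⁵ M

BiI₃(s) ⇌ Bi³⁺(aq) + 3 I⁻(aq)
With molar solubility s: [Bi³⁺] = s, [I⁻] = 3s.
Ksp = [Bi³⁺][I⁻]^3 = s · (3s)^3 = 27s^4
27s^4 = 3.6×10⁻¹⁹  ⇒  s^4 = 1.3×10⁻²⁰
Taking the 4th root, s = 1.1×10⁻⁵ mol L⁻¹.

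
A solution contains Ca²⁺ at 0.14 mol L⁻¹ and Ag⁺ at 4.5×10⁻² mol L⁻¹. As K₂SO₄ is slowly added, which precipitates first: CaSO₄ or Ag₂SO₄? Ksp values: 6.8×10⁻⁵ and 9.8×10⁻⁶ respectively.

CaSO₄

Each salt precipitates once Q = Ksp for that salt.
For CaSO₄: [SO₄²⁻] = (Ksp/[Ca²⁺]) = 4.9×10⁻⁴ mol L⁻¹
For Ag₂SO₄: [SO₄²⁻] = (Ksp/[Ag⁺]^2) = 4.8×10⁻³ mol L⁻¹
Since CaSO₄ needs less SO₄²⁻ to reach saturation, it precipitates first.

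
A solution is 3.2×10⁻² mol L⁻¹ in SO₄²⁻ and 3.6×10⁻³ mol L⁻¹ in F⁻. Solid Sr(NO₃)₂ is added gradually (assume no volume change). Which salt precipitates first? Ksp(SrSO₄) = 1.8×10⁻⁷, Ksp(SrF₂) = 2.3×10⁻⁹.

SrSO₄

Precipitation of each salt begins when its ion product equals Ksp.
For SrSO₄: [Sr²⁺] = (Ksp/[SO₄²⁻]) = 5.6×10⁻⁶ mol L⁻¹
For SrF₂: [Sr²⁺] = (Ksp/[F⁻]^2) = 1.8×10⁻⁴ mol L⁻¹
SrSO₄ requires the lower [Sr²⁺], so it precipitates first.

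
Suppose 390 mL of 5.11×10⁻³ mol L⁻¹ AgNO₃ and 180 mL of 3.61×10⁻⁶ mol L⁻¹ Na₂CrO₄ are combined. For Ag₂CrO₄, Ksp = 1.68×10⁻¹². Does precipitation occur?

The combined volume is 570 mL.
[Ag⁺] = (5.11×10⁻³)(390)/570 = 3.50×10⁻³ mol L⁻¹
[CrO₄²⁻] = (3.61×10⁻⁶)(180)/570 = 1.14×10⁻⁶ mol L⁻¹
Q = [Ag⁺]^2[CrO₄²⁻] = 1.39×10⁻¹¹
Since Q (1.39×10⁻¹¹) exceeds Ksp (1.68×10⁻¹²), Ag₂CrO₄ will precipitate.

Yes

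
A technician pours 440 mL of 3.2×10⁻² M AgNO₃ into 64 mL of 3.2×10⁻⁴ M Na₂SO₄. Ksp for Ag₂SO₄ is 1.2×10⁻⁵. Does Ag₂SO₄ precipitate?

No

The combined volume is 504 mL.
[Ag⁺] = (3.2×10⁻²)(440)/504 = 2.8×10⁻² M
[SO₄²⁻] = (3.2×10⁻⁴)(64)/504 = 4.1×10⁻⁵ M
Q = [Ag⁺]^2[SO₄²⁻] = 3.2×10⁻⁸
Q = 3.2×10⁻⁸ < Ksp = 1.2×10⁻⁵, so the solution is unsaturated and no precipitate forms.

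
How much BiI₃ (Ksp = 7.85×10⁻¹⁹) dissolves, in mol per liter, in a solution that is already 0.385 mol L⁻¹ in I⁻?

BiI₃(s) ⇌ Bi³⁺(aq) + 3 I⁻(aq)
With I⁻ already at 0.385 mol L⁻¹ and s small, take [I⁻] ≈ 0.385 mol L⁻¹ and [Bi³⁺] = s.
Ksp = [Bi³⁺][I⁻]^3 = s(0.385)^3
s = 7.85×10⁻¹⁹ / (0.385)^3 = 1.38×10⁻¹⁷
s = 1.38×10⁻¹⁷ mol L⁻¹

1.38×10⁻¹⁷ M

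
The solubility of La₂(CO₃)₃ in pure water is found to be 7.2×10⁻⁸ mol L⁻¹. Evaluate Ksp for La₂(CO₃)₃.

Ksp = 2.1×10⁻³⁴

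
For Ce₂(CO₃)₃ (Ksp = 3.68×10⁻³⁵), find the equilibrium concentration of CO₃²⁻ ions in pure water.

Ce₂(CO₃)₃(s) ⇌ 2 Ce³⁺(aq) + 3 CO₃²⁻(aq)
If s mol/L of Ce₂(CO₃)₃ dissolves, [Ce³⁺] = 2s and [CO₃²⁻] = 3s.
Ksp = [Ce³⁺]^2[CO₃²⁻]^3 = (2s)^2 · (3s)^3 = 108s^5 = 3.68×10⁻³⁵
s = 5.09×10⁻⁸ mol L⁻¹
[CO₃²⁻] = 3s = 1.53×10⁻⁷ mol L⁻¹

1.53×10⁻⁷ M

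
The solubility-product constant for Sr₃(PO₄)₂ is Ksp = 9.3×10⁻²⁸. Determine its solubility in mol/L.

1.5×10⁻⁶ M

Sr₃(PO₄)₂(s) ⇌ 3 Sr²⁺(aq) + 2 PO₄³⁻(aq)
For each mole of Sr₃(PO₄)₂ that dissolves per liter, [Sr²⁺] = 3s and [PO₄³⁻] = 2s; let s denote this solubility.
Ksp = [Sr²⁺]^3[PO₄³⁻]^2 = (3s)^3 · (2s)^2 = 108s^5
108s^5 = 9.3×10⁻²⁸  ⇒  s^5 = 8.6×10⁻³⁰
s = 1.5×10⁻⁶ mol L⁻¹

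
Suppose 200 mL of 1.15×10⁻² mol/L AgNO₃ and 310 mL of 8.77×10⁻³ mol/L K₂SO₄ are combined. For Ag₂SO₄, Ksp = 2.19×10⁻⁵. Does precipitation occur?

No

The combined volume is 510 mL.
[Ag⁺] = (1.15×10⁻²)(200)/510 = 4.51×10⁻³ mol/L
[SO₄²⁻] = (8.77×10⁻³)(310)/510 = 5.33×10⁻³ mol/L
Q = [Ag⁺]^2[SO₄²⁻] = 1.08×10⁻⁷
Q < Ksp (1.08×10⁻⁷ vs 2.19×10⁻⁵); the solution remains unsaturated and no precipitate forms.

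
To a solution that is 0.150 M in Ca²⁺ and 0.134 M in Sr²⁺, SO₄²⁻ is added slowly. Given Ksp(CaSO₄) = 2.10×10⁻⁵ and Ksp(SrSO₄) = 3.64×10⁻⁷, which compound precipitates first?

SrSO₄

A salt starts to precipitate once the ion product Q reaches its Ksp.
For CaSO₄: [SO₄²⁻] = (Ksp/[Ca²⁺]) = 1.40×10⁻⁴ M
For SrSO₄: [SO₄²⁻] = (Ksp/[Sr²⁺]) = 2.72×10⁻⁶ M
SrSO₄ requires the lower [SO₄²⁻], so it precipitates first.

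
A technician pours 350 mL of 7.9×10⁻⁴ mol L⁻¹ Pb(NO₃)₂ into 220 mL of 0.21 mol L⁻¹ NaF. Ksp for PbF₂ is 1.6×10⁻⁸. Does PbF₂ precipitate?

Yes

After mixing, V = 350 mL + 220 mL = 570 mL.
[Pb²⁺] = (7.9×10⁻⁴)(350)/570 = 4.9×10⁻⁴ mol L⁻¹
[F⁻] = (0.21)(220)/570 = 8.1×10⁻² mol L⁻¹
Q = [Pb²⁺][F⁻]^2 = 3.2×10⁻⁶
Since Q (3.2×10⁻⁶) exceeds Ksp (1.6×10⁻⁸), PbF₂ will precipitate.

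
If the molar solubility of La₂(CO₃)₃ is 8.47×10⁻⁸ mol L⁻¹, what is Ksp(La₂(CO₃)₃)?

La₂(CO₃)₃(s) ⇌ 2 La³⁺(aq) + 3 CO₃²⁻(aq)
Let s be the molar solubility. Then [La³⁺] = 2s and [CO₃²⁻] = 3s.
Ksp = [La³⁺]^2[CO₃²⁻]^3 = (2s)^2 · (3s)^3 = 108s^5
Ksp = 108 × (8.47×10⁻⁸)^5 = 4.71×10⁻³⁴

Ksp = 4.71×10⁻³⁴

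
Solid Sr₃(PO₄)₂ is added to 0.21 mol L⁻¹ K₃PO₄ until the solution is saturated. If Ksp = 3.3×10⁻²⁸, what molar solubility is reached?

Sr₃(PO₄)₂(s) ⇌ 3 Sr²⁺(aq) + 2 PO₄³⁻(aq)
Let s be the solubility of Sr₃(PO₄)₂ here. The common ion gives [PO₄³⁻] ≈ 0.21 mol L⁻¹, and [Sr²⁺] = 3s.
Ksp = [Sr²⁺]^3[PO₄³⁻]^2 = (3s)^3(0.21)^2
(3s)^3 = 3.3×10⁻²⁸ / (0.21)^2 = 7.5×10⁻²⁷
s = 6.5×10⁻¹⁰ mol L⁻¹

6.5×10⁻¹⁰ M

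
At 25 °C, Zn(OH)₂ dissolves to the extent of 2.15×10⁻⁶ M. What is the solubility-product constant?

Ksp = 3.98×10⁻¹⁷

Zn(OH)₂(s) ⇌ Zn²⁺(aq) + 2 OH⁻(aq)
If s mol/L of Zn(OH)₂ dissolves, [Zn²⁺] = s and [OH⁻] = 2s.
Ksp = [Zn²⁺][OH⁻]^2 = s · (2s)^2 = 4s^3
Ksp = 4 × (2.15×10⁻⁶)^3 = 3.98×10⁻¹⁷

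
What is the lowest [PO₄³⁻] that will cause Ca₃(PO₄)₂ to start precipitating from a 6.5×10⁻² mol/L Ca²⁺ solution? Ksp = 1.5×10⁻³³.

2.3×10⁻¹⁵ M

Each salt precipitates once Q = Ksp for that salt.
Ca₃(PO₄)₂(s) ⇌ 3 Ca²⁺(aq) + 2 PO₄³⁻(aq)
Ksp = [Ca²⁺]^3[PO₄³⁻]^2 = [PO₄³⁻]^2(6.5×10⁻²)^3
[PO₄³⁻]^2 = 1.5×10⁻³³ / (6.5×10⁻²)^3 = 5.5×10⁻³⁰
[PO₄³⁻] = 2.3×10⁻¹⁵ mol/L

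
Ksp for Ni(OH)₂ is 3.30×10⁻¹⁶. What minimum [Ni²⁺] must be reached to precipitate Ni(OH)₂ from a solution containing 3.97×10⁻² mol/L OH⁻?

2.09×10⁻¹³ M

Precipitation of each salt begins when its ion product equals Ksp.
Ni(OH)₂(s) ⇌ Ni²⁺(aq) + 2 OH⁻(aq)
Ksp = [Ni²⁺][OH⁻]^2 = [Ni²⁺](3.97×10⁻²)^2
[Ni²⁺] = 3.30×10⁻¹⁶ / (3.97×10⁻²)^2 = 2.09×10⁻¹³
[Ni²⁺] = 2.09×10⁻¹³ mol/L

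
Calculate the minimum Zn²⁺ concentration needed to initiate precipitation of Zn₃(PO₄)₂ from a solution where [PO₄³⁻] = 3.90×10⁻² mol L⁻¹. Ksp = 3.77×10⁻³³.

1.35×10⁻¹⁰ M

The threshold for precipitation is Q = Ksp.
Zn₃(PO₄)₂(s) ⇌ 3 Zn²⁺(aq) + 2 PO₄³⁻(aq)
Ksp = [Zn²⁺]^3[PO₄³⁻]^2 = [Zn²⁺]^3(3.90×10⁻²)^2
[Zn²⁺]^3 = 3.77×10⁻³³ / (3.90×10⁻²)^2 = 2.48×10⁻³⁰
[Zn²⁺] = 1.35×10⁻¹⁰ mol L⁻¹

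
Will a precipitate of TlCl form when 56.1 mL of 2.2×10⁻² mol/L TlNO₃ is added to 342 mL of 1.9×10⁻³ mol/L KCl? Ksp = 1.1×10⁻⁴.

The combined volume is 398.1 mL.
[Tl⁺] = (2.2×10⁻²)(56.1)/398.1 = 3.1×10⁻³ mol/L
[Cl⁻] = (1.9×10⁻³)(342)/398.1 = 1.6×10⁻³ mol/L
Q = [Tl⁺][Cl⁻] = 5.1×10⁻⁶
Since Q (5.1×10⁻⁶) is less than Ksp (1.1×10⁻⁴), no TlCl precipitates.

No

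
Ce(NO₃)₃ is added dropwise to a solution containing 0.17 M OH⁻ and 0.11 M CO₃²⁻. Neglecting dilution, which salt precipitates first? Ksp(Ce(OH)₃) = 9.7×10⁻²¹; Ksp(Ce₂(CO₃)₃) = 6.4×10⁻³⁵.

A salt starts to precipitate once the ion product Q reaches its Ksp.
For Ce(OH)₃: [Ce³⁺] = (Ksp/[OH⁻]^3) = 2.0×10⁻¹⁸ M
For Ce₂(CO₃)₃: [Ce³⁺] = (Ksp/[CO₃²⁻]^3)^(1/2) = 2.2×10⁻¹⁶ M
Since Ce(OH)₃ needs less Ce³⁺ to reach saturation, it precipitates first.

Ce(OH)₃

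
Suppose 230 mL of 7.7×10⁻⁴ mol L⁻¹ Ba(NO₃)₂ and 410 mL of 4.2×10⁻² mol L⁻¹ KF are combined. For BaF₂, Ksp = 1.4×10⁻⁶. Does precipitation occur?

No

The combined volume is 640 mL.
[Ba²⁺] = (7.7×10⁻⁴)(230)/640 = 2.8×10⁻⁴ mol L⁻¹
[F⁻] = (4.2×10⁻²)(410)/640 = 2.7×10⁻² mol L⁻¹
Q = [Ba²⁺][F⁻]^2 = 2.0×10⁻⁷
Q = 2.0×10⁻⁷ < Ksp = 1.4×10⁻⁶, so the solution is unsaturated and no precipitate forms.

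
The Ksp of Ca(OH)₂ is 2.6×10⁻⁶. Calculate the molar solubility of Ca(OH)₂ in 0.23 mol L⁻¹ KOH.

Ca(OH)₂(s) ⇌ Ca²⁺(aq) + 2 OH⁻(aq)
OH⁻ is already present at 0.23 mol L⁻¹. If s mol/L of Ca(OH)₂ dissolves, [Ca²⁺] = s while [OH⁻] ≈ 0.23 mol L⁻¹.
Ksp = [Ca²⁺][OH⁻]^2 = s(0.23)^2
s = 2.6×10⁻⁶ / (0.23)^2 = 4.9×10⁻⁵
s = 4.9×10⁻⁵ mol L⁻¹

4.9×10⁻⁵ M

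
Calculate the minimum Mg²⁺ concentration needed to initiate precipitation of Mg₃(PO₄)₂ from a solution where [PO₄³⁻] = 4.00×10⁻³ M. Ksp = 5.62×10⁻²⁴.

7.06×10⁻⁷ M

Precipitation begins when Q = Ksp.
Mg₃(PO₄)₂(s) ⇌ 3 Mg²⁺(aq) + 2 PO₄³⁻(aq)
Ksp = [Mg²⁺]^3[PO₄³⁻]^2 = [Mg²⁺]^3(4.00×10⁻³)^2
[Mg²⁺]^3 = 5.62×10⁻²⁴ / (4.00×10⁻³)^2 = 3.51×10⁻¹⁹
[Mg²⁺] = 7.06×10⁻⁷ M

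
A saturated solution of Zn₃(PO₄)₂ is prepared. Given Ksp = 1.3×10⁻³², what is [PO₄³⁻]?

3.3×10⁻⁷ M

Zn₃(PO₄)₂(s) ⇌ 3 Zn²⁺(aq) + 2 PO₄³⁻(aq)
If s mol/L of Zn₃(PO₄)₂ dissolves, [Zn²⁺] = 3s and [PO₄³⁻] = 2s.
Ksp = [Zn²⁺]^3[PO₄³⁻]^2 = (3s)^3 · (2s)^2 = 108s^5 = 1.3×10⁻³²
s = 1.6×10⁻⁷ mol/L
[PO₄³⁻] = 2s = 3.3×10⁻⁷ mol/L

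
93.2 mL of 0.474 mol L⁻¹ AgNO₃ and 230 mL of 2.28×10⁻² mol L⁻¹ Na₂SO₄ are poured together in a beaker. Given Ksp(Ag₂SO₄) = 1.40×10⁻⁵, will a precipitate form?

Yes

Total volume after mixing = 93.2 + 230 = 323.2 mL.
[Ag⁺] = (0.474)(93.2)/323.2 = 0.137 mol L⁻¹
[SO₄²⁻] = (2.28×10⁻²)(230)/323.2 = 1.62×10⁻² mol L⁻¹
Q = [Ag⁺]^2[SO₄²⁻] = 3.03×10⁻⁴
Because Q > Ksp (3.03×10⁻⁴ vs 1.40×10⁻⁵), a precipitate of Ag₂SO₄ forms.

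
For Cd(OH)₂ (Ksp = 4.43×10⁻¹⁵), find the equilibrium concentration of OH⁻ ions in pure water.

Cd(OH)₂(s) ⇌ Cd²⁺(aq) + 2 OH⁻(aq)
Let s be the molar solubility. Then [Cd²⁺] = s and [OH⁻] = 2s.
Ksp = [Cd²⁺][OH⁻]^2 = s · (2s)^2 = 4s^3 = 4.43×10⁻¹⁵
s = 1.03×10⁻⁵ mol/L
[OH⁻] = 2s = 2.07×10⁻⁵ mol/L

2.07×10⁻⁵ M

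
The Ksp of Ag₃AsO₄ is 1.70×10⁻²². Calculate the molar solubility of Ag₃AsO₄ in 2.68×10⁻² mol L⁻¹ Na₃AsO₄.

6.17×10⁻⁸ M

Ag₃AsO₄(s) ⇌ 3 Ag⁺(aq) + AsO₄³⁻(aq)
The solution already contains AsO₄³⁻ at 2.68×10⁻² mol L⁻¹. Let s be the molar solubility of Ag₃AsO₄.
[AsO₄³⁻] ≈ 2.68×10⁻² mol L⁻¹ (common ion dominates); [Ag⁺] = 3s.
Ksp = [Ag⁺]^3[AsO₄³⁻] = (3s)^3(2.68×10⁻²)
(3s)^3 = 1.70×10⁻²² / (2.68×10⁻²) = 6.34×10⁻²¹
s = 6.17×10⁻⁸ mol L⁻¹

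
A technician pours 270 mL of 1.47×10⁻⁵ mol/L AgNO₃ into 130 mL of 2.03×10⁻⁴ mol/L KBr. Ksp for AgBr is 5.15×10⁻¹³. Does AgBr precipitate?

The combined volume is 400 mL.
[Ag⁺] = (1.47×10⁻⁵)(270)/400 = 9.92×10⁻⁶ mol/L
[Br⁻] = (2.03×10⁻⁴)(130)/400 = 6.60×10⁻⁵ mol/L
Q = [Ag⁺][Br⁻] = 6.55×10⁻¹⁰
Since Q (6.55×10⁻¹⁰) exceeds Ksp (5.15×10⁻¹³), AgBr will precipitate.

Yes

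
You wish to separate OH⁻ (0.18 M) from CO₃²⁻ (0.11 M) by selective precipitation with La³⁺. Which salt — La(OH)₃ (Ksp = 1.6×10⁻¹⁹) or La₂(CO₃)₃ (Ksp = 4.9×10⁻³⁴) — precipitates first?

La(OH)₃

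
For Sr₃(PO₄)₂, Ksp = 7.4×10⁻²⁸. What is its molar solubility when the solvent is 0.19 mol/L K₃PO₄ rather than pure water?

9.1×10⁻¹⁰ M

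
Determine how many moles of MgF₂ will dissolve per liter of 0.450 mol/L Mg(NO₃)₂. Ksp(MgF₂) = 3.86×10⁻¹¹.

MgF₂(s) ⇌ Mg²⁺(aq) + 2 F⁻(aq)
The solution already contains Mg²⁺ at 0.450 mol/L. Let s be the molar solubility of MgF₂.
[Mg²⁺] ≈ 0.450 mol/L (common ion dominates); [F⁻] = 2s.
Ksp = [Mg²⁺][F⁻]^2 = (0.450)(2s)^2
(2s)^2 = 3.86×10⁻¹¹ / (0.450) = 8.58×10⁻¹¹
s = 4.63×10⁻⁶ mol/L

4.63×10⁻⁶ M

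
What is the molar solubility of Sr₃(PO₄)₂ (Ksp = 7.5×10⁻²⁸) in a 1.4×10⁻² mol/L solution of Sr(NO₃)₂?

8.3×10⁻¹² M

Sr₃(PO₄)₂(s) ⇌ 3 Sr²⁺(aq) + 2 PO₄³⁻(aq)
Sr²⁺ is already present at 1.4×10⁻² mol/L. If s mol/L of Sr₃(PO₄)₂ dissolves, [PO₄³⁻] = 2s while [Sr²⁺] ≈ 1.4×10⁻² mol/L.
Ksp = [Sr²⁺]^3[PO₄³⁻]^2 = (1.4×10⁻²)^3(2s)^2
(2s)^2 = 7.5×10⁻²⁸ / (1.4×10⁻²)^3 = 2.7×10⁻²²
s = 8.3×10⁻¹² mol/L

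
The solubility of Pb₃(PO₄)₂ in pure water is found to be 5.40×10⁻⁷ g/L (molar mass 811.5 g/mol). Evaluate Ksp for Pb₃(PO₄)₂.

Convert to molarity: s = 5.40×10⁻⁷ / 811.5 = 6.6543×10⁻¹⁰ mol/L
Pb₃(PO₄)₂(s) ⇌ 3 Pb²⁺(aq) + 2 PO₄³⁻(aq)
If s mol/L of Pb₃(PO₄)₂ dissolves, [Pb²⁺] = 3s and [PO₄³⁻] = 2s.
Ksp = [Pb²⁺]^3[PO₄³⁻]^2 = (3s)^3 · (2s)^2 = 108s^5
Ksp = 108 × (6.6543×10⁻¹⁰)^5 = 1.41×10⁻⁴⁴

Ksp = 1.41×10⁻⁴⁴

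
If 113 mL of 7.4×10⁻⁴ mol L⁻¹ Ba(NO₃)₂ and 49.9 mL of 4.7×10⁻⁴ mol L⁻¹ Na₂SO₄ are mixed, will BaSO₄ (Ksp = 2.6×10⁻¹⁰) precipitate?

After mixing, V = 113 mL + 49.9 mL = 162.9 mL.
[Ba²⁺] = (7.4×10⁻⁴)(113)/162.9 = 5.1×10⁻⁴ mol L⁻¹
[SO₄²⁻] = (4.7×10⁻⁴)(49.9)/162.9 = 1.4×10⁻⁴ mol L⁻¹
Q = [Ba²⁺][SO₄²⁻] = 7.4×10⁻⁸
Because Q > Ksp (7.4×10⁻⁸ vs 2.6×10⁻¹⁰), a precipitate of BaSO₄ forms.

Yes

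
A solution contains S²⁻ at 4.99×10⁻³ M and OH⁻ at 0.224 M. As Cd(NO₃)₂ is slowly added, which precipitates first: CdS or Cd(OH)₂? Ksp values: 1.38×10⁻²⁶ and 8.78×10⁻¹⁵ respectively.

CdS

Precipitation of each salt begins when its ion product equals Ksp.
For CdS: [Cd²⁺] = (Ksp/[S²⁻]) = 2.77×10⁻²⁴ M
For Cd(OH)₂: [Cd²⁺] = (Ksp/[OH⁻]^2) = 1.75×10⁻¹³ M
The smaller threshold [Cd²⁺] is reached first, so CdS precipitates first.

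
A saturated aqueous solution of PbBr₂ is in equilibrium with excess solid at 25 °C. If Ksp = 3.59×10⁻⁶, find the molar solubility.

9.65×10⁻³ M

PbBr₂(s) ⇌ Pb²⁺(aq) + 2 Br⁻(aq)
For each mole of PbBr₂ that dissolves per liter, [Pb²⁺] = s and [Br⁻] = 2s; let s denote this solubility.
Ksp = [Pb²⁺][Br⁻]^2 = s · (2s)^2 = 4s^3
4s^3 = 3.59×10⁻⁶  ⇒  s^3 = 8.98×10⁻⁷
Taking the 3rd root, s = 9.65×10⁻³ mol/L.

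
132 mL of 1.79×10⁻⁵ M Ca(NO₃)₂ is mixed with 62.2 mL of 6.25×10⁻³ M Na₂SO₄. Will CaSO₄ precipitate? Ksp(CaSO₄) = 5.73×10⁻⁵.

After mixing, V = 132 mL + 62.2 mL = 194.2 mL.
[Ca²⁺] = (1.79×10⁻⁵)(132)/194.2 = 1.22×10⁻⁵ M
[SO₄²⁻] = (6.25×10⁻³)(62.2)/194.2 = 2.00×10⁻³ M
Q = [Ca²⁺][SO₄²⁻] = 2.44×10⁻⁸
Q < Ksp (2.44×10⁻⁸ vs 5.73×10⁻⁵); the solution remains unsaturated and no precipitate forms.

No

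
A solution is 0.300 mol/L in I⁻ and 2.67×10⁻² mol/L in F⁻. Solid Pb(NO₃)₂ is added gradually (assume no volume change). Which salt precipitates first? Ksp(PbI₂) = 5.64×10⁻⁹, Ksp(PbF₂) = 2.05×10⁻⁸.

PbI₂

A salt starts to precipitate once the ion product Q reaches its Ksp.
For PbI₂: [Pb²⁺] = (Ksp/[I⁻]^2) = 6.27×10⁻⁸ mol/L
For PbF₂: [Pb²⁺] = (Ksp/[F⁻]^2) = 2.88×10⁻⁵ mol/L
Since PbI₂ needs less Pb²⁺ to reach saturation, it precipitates first.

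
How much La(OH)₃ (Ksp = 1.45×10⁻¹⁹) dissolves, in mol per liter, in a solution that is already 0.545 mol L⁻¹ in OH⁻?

8.96×10⁻¹⁹ M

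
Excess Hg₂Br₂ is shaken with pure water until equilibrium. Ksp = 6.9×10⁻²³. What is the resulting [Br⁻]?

5.2×10⁻⁸ M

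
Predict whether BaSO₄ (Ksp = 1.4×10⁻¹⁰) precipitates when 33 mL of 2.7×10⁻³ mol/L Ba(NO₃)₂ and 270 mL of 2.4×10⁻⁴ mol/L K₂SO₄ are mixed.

After mixing, V = 33 mL + 270 mL = 303 mL.
[Ba²⁺] = (2.7×10⁻³)(33)/303 = 2.9×10⁻⁴ mol/L
[SO₄²⁻] = (2.4×10⁻⁴)(270)/303 = 2.1×10⁻⁴ mol/L
Q = [Ba²⁺][SO₄²⁻] = 6.3×10⁻⁸
Since Q (6.3×10⁻⁸) exceeds Ksp (1.4×10⁻¹⁰), BaSO₄ will precipitate.

Yes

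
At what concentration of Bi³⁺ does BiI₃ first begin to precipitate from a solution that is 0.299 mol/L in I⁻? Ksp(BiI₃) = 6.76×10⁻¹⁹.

2.53×10⁻¹⁷ M

A salt starts to precipitate once the ion product Q reaches its Ksp.
BiI₃(s) ⇌ Bi³⁺(aq) + 3 I⁻(aq)
Ksp = [Bi³⁺][I⁻]^3 = [Bi³⁺](0.299)^3
[Bi³⁺] = 6.76×10⁻¹⁹ / (0.299)^3 = 2.53×10⁻¹⁷
[Bi³⁺] = 2.53×10⁻¹⁷ mol/L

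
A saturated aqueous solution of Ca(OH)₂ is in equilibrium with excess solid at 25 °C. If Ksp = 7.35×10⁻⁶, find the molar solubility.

1.22×10⁻² M

Ca(OH)₂(s) ⇌ Ca²⁺(aq) + 2 OH⁻(aq)
With molar solubility s: [Ca²⁺] = s, [OH⁻] = 2s.
Ksp = [Ca²⁺][OH⁻]^2 = s · (2s)^2 = 4s^3
4s^3 = 7.35×10⁻⁶  ⇒  s^3 = 1.84×10⁻⁶
Taking the 3rd root, s = 1.22×10⁻² mol/L.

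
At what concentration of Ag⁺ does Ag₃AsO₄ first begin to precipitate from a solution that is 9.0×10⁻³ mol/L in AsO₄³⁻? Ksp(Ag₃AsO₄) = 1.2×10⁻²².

2.4×10⁻⁷ M

Each salt precipitates once Q = Ksp for that salt.
Ag₃AsO₄(s) ⇌ 3 Ag⁺(aq) + AsO₄³⁻(aq)
Ksp = [Ag⁺]^3[AsO₄³⁻] = [Ag⁺]^3(9.0×10⁻³)
[Ag⁺]^3 = 1.2×10⁻²² / (9.0×10⁻³) = 1.3×10⁻²⁰
[Ag⁺] = 2.4×10⁻⁷ mol/L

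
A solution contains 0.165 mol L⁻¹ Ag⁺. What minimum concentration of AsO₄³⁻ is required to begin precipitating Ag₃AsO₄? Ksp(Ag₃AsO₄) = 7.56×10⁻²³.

Precipitation of each salt begins when its ion product equals Ksp.
Ag₃AsO₄(s) ⇌ 3 Ag⁺(aq) + AsO₄³⁻(aq)
Ksp = [Ag⁺]^3[AsO₄³⁻] = [AsO₄³⁻](0.165)^3
[AsO₄³⁻] = 7.56×10⁻²³ / (0.165)^3 = 1.68×10⁻²⁰
[AsO₄³⁻] = 1.68×10⁻²⁰ mol L⁻¹

1.68×10⁻²⁰ M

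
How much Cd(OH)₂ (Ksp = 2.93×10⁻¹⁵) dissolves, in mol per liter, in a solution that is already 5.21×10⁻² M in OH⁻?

1.08×10⁻¹² M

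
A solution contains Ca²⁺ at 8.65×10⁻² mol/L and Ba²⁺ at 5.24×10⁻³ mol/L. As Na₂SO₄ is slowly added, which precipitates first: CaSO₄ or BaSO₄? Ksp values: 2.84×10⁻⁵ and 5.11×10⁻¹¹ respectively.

The threshold for precipitation is Q = Ksp.
For CaSO₄: [SO₄²⁻] = (Ksp/[Ca²⁺]) = 3.28×10⁻⁴ mol/L
For BaSO₄: [SO₄²⁻] = (Ksp/[Ba²⁺]) = 9.75×10⁻⁹ mol/L
Since BaSO₄ needs less SO₄²⁻ to reach saturation, it precipitates first.

BaSO₄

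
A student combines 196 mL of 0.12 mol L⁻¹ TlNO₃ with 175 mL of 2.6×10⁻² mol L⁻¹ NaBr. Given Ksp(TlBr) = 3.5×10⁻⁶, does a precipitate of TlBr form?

Total volume after mixing = 196 + 175 = 371 mL.
[Tl⁺] = (0.12)(196)/371 = 6.3×10⁻² mol L⁻¹
[Br⁻] = (2.6×10⁻²)(175)/371 = 1.2×10⁻² mol L⁻¹
Q = [Tl⁺][Br⁻] = 7.8×10⁻⁴
Because Q > Ksp (7.8×10⁻⁴ vs 3.5×10⁻⁶), a precipitate of TlBr forms.

Yes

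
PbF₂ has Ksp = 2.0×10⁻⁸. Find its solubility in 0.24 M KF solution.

3.5×10⁻⁷ M

PbF₂(s) ⇌ Pb²⁺(aq) + 2 F⁻(aq)
Let s be the solubility of PbF₂ here. The common ion gives [F⁻] ≈ 0.24 M, and [Pb²⁺] = s.
Ksp = [Pb²⁺][F⁻]^2 = s(0.24)^2
s = 2.0×10⁻⁸ / (0.24)^2 = 3.5×10⁻⁷
s = 3.5×10⁻⁷ M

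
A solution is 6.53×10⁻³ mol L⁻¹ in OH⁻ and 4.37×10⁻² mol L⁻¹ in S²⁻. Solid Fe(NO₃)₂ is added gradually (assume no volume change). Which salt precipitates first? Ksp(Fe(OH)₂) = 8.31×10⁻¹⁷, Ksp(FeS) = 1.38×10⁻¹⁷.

FeS

Precipitation begins when Q = Ksp.
For Fe(OH)₂: [Fe²⁺] = (Ksp/[OH⁻]^2) = 1.95×10⁻¹² mol L⁻¹
For FeS: [Fe²⁺] = (Ksp/[S²⁻]) = 3.16×10⁻¹⁶ mol L⁻¹
FeS requires the lower [Fe²⁺], so it precipitates first.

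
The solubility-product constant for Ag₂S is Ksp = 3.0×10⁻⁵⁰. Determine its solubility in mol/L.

2.0×10⁻¹⁷ M

Ag₂S(s) ⇌ 2 Ag⁺(aq) + S²⁻(aq)
For each mole of Ag₂S that dissolves per liter, [Ag⁺] = 2s and [S²⁻] = s; let s denote this solubility.
Ksp = [Ag⁺]^2[S²⁻] = (2s)^2 · s = 4s^3
4s^3 = 3.0×10⁻⁵⁰  ⇒  s^3 = 7.5×10⁻⁵¹
s = (7.5×10⁻⁵¹)^(1/3) = 2.0×10⁻¹⁷ mol/L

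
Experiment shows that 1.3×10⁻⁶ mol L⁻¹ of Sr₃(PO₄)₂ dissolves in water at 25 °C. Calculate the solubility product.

Sr₃(PO₄)₂(s) ⇌ 3 Sr²⁺(aq) + 2 PO₄³⁻(aq)
Let s be the molar solubility. Then [Sr²⁺] = 3s and [PO₄³⁻] = 2s.
Ksp = [Sr²⁺]^3[PO₄³⁻]^2 = (3s)^3 · (2s)^2 = 108s^5
Ksp = 108 × (1.3×10⁻⁶)^5 = 4.0×10⁻²⁸

Ksp = 4.0×10⁻²⁸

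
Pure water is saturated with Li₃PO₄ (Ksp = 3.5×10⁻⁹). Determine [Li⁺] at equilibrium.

1.0×10⁻² M

Li₃PO₄(s) ⇌ 3 Li⁺(aq) + PO₄³⁻(aq)
Let s be the molar solubility. Then [Li⁺] = 3s and [PO₄³⁻] = s.
Ksp = [Li⁺]^3[PO₄³⁻] = (3s)^3 · s = 27s^4 = 3.5×10⁻⁹
s = 3.4×10⁻³ mol L⁻¹
[Li⁺] = 3s = 1.0×10⁻² mol L⁻¹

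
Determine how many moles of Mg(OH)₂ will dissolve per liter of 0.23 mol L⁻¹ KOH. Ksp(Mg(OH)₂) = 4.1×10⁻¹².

7.8×10⁻¹¹ M

Mg(OH)₂(s) ⇌ Mg²⁺(aq) + 2 OH⁻(aq)
OH⁻ is already present at 0.23 mol L⁻¹. If s mol/L of Mg(OH)₂ dissolves, [Mg²⁺] = s while [OH⁻] ≈ 0.23 mol L⁻¹.
Ksp = [Mg²⁺][OH⁻]^2 = s(0.23)^2
s = 4.1×10⁻¹² / (0.23)^2 = 7.8×10⁻¹¹
s = 7.8×10⁻¹¹ mol L⁻¹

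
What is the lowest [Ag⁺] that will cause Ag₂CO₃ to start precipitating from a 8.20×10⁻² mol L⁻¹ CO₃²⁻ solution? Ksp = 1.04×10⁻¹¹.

The threshold for precipitation is Q = Ksp.
Ag₂CO₃(s) ⇌ 2 Ag⁺(aq) + CO₃²⁻(aq)
Ksp = [Ag⁺]^2[CO₃²⁻] = [Ag⁺]^2(8.20×10⁻²)
[Ag⁺]^2 = 1.04×10⁻¹¹ / (8.20×10⁻²) = 1.27×10⁻¹⁰
[Ag⁺] = 1.13×10⁻⁵ mol L⁻¹

1.13×10⁻⁵ M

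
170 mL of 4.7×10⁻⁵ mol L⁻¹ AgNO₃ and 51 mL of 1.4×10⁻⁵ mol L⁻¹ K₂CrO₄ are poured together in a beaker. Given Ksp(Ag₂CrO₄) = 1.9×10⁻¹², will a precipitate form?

After mixing, V = 170 mL + 51 mL = 221 mL.
[Ag⁺] = (4.7×10⁻⁵)(170)/221 = 3.6×10⁻⁵ mol L⁻¹
[CrO₄²⁻] = (1.4×10⁻⁵)(51)/221 = 3.2×10⁻⁶ mol L⁻¹
Q = [Ag⁺]^2[CrO₄²⁻] = 4.2×10⁻¹⁵
Since Q (4.2×10⁻¹⁵) is less than Ksp (1.9×10⁻¹²), no Ag₂CrO₄ precipitates.

No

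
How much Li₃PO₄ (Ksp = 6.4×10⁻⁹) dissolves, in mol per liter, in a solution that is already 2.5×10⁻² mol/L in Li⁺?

4.1×10⁻⁴ M

Li₃PO₄(s) ⇌ 3 Li⁺(aq) + PO₄³⁻(aq)
With Li⁺ already at 2.5×10⁻² mol/L and s small, take [Li⁺] ≈ 2.5×10⁻² mol/L and [PO₄³⁻] = s.
Ksp = [Li⁺]^3[PO₄³⁻] = (2.5×10⁻²)^3s
s = 6.4×10⁻⁹ / (2.5×10⁻²)^3 = 4.1×10⁻⁴
s = 4.1×10⁻⁴ mol/L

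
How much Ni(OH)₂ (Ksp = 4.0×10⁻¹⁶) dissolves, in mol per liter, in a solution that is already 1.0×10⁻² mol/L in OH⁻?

Ni(OH)₂(s) ⇌ Ni²⁺(aq) + 2 OH⁻(aq)
Let s be the solubility of Ni(OH)₂ here. The common ion gives [OH⁻] ≈ 1.0×10⁻² mol/L, and [Ni²⁺] = s.
Ksp = [Ni²⁺][OH⁻]^2 = s(1.0×10⁻²)^2
s = 4.0×10⁻¹⁶ / (1.0×10⁻²)^2 = 4.0×10⁻¹²
s = 4.0×10⁻¹² mol/L

4.0×10⁻¹² M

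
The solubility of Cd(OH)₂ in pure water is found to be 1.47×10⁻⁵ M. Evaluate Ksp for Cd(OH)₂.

Cd(OH)₂(s) ⇌ Cd²⁺(aq) + 2 OH⁻(aq)
Let s be the molar solubility. Then [Cd²⁺] = s and [OH⁻] = 2s.
Ksp = [Cd²⁺][OH⁻]^2 = s · (2s)^2 = 4s^3
Ksp = 4 × (1.47×10⁻⁵)^3 = 1.27×10⁻¹⁴

Ksp = 1.27×10⁻¹⁴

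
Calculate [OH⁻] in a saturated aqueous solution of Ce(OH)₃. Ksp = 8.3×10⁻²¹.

1.3×10⁻⁵ M

Ce(OH)₃(s) ⇌ Ce³⁺(aq) + 3 OH⁻(aq)
With molar solubility s: [Ce³⁺] = s, [OH⁻] = 3s.
Ksp = [Ce³⁺][OH⁻]^3 = s · (3s)^3 = 27s^4 = 8.3×10⁻²¹
s = 4.2×10⁻⁶ mol/L
[OH⁻] = 3s = 1.3×10⁻⁵ mol/L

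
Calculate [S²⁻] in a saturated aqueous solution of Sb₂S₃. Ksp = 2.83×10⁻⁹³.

3.64×10⁻¹⁹ M

Sb₂S₃(s) ⇌ 2 Sb³⁺(aq) + 3 S²⁻(aq)
If s mol/L of Sb₂S₃ dissolves, [Sb³⁺] = 2s and [S²⁻] = 3s.
Ksp = [Sb³⁺]^2[S²⁻]^3 = (2s)^2 · (3s)^3 = 108s^5 = 2.83×10⁻⁹³
s = 1.21×10⁻¹⁹ mol L⁻¹
[S²⁻] = 3s = 3.64×10⁻¹⁹ mol L⁻¹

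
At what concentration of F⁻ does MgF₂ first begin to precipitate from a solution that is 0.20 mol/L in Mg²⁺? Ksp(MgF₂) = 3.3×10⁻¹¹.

1.3×10⁻⁵ M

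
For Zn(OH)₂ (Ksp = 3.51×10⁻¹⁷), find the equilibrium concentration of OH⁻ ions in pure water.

4.13×10⁻⁶ M

Zn(OH)₂(s) ⇌ Zn²⁺(aq) + 2 OH⁻(aq)
Let s be the molar solubility. Then [Zn²⁺] = s and [OH⁻] = 2s.
Ksp = [Zn²⁺][OH⁻]^2 = s · (2s)^2 = 4s^3 = 3.51×10⁻¹⁷
s = 2.06×10⁻⁶ M
[OH⁻] = 2s = 4.13×10⁻⁶ M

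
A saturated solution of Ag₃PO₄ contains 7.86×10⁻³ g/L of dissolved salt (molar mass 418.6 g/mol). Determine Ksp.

Molar solubility s = (7.86×10⁻³ g/L) / (418.6 g/mol) = 1.8777×10⁻⁵ mol/L
Ag₃PO₄(s) ⇌ 3 Ag⁺(aq) + PO₄³⁻(aq)
Call the molar solubility s, so that [Ag⁺] = 3s and [PO₄³⁻] = s.
Ksp = [Ag⁺]^3[PO₄³⁻] = (3s)^3 · s = 27s^4
Ksp = 27 × (1.8777×10⁻⁵)^4 = 3.36×10⁻¹⁸

Ksp = 3.36×10⁻¹⁸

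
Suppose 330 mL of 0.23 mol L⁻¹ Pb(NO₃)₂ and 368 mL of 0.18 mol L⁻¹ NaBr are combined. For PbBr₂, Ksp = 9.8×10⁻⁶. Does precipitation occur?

The combined volume is 698 mL.
[Pb²⁺] = (0.23)(330)/698 = 0.11 mol L⁻¹
[Br⁻] = (0.18)(368)/698 = 9.5×10⁻² mol L⁻¹
Q = [Pb²⁺][Br⁻]^2 = 9.8×10⁻⁴
Q = 9.8×10⁻⁴ > Ksp = 9.8×10⁻⁶, so the solution is supersaturated and PbBr₂ precipitates.

Yes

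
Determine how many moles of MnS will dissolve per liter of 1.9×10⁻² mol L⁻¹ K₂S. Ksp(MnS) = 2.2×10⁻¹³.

1.2×10⁻¹¹ M

MnS(s) ⇌ Mn²⁺(aq) + S²⁻(aq)
Let s be the solubility of MnS here. The common ion gives [S²⁻] ≈ 1.9×10⁻² mol L⁻¹, and [Mn²⁺] = s.
Ksp = [Mn²⁺][S²⁻] = s(1.9×10⁻²)
s = 2.2×10⁻¹³ / (1.9×10⁻²) = 1.2×10⁻¹¹
s = 1.2×10⁻¹¹ mol L⁻¹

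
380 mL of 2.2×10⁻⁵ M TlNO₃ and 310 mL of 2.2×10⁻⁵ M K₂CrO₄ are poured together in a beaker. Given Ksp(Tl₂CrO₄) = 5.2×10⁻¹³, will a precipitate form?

Total volume after mixing = 380 + 310 = 690 mL.
[Tl⁺] = (2.2×10⁻⁵)(380)/690 = 1.2×10⁻⁵ M
[CrO₄²⁻] = (2.2×10⁻⁵)(310)/690 = 9.9×10⁻⁶ M
Q = [Tl⁺]^2[CrO₄²⁻] = 1.5×10⁻¹⁵
Since Q (1.5×10⁻¹⁵) is less than Ksp (5.2×10⁻¹³), no Tl₂CrO₄ precipitates.

No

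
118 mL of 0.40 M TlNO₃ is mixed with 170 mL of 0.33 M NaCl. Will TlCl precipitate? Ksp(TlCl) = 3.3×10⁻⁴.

Yes

The combined volume is 288 mL.
[Tl⁺] = (0.40)(118)/288 = 0.16 M
[Cl⁻] = (0.33)(170)/288 = 0.19 M
Q = [Tl⁺][Cl⁻] = 3.2×10⁻²
Q = 3.2×10⁻² > Ksp = 3.3×10⁻⁴, so the solution is supersaturated and TlCl precipitates.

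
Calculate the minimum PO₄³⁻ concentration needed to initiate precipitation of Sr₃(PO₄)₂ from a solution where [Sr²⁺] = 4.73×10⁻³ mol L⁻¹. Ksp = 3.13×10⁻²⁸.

5.44×10⁻¹¹ M

A salt starts to precipitate once the ion product Q reaches its Ksp.
Sr₃(PO₄)₂(s) ⇌ 3 Sr²⁺(aq) + 2 PO₄³⁻(aq)
Ksp = [Sr²⁺]^3[PO₄³⁻]^2 = [PO₄³⁻]^2(4.73×10⁻³)^3
[PO₄³⁻]^2 = 3.13×10⁻²⁸ / (4.73×10⁻³)^3 = 2.96×10⁻²¹
[PO₄³⁻] = 5.44×10⁻¹¹ mol L⁻¹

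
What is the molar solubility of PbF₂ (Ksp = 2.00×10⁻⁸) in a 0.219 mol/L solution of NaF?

4.17×10⁻⁷ M

PbF₂(s) ⇌ Pb²⁺(aq) + 2 F⁻(aq)
Let s be the solubility of PbF₂ here. The common ion gives [F⁻] ≈ 0.219 mol/L, and [Pb²⁺] = s.
Ksp = [Pb²⁺][F⁻]^2 = s(0.219)^2
s = 2.00×10⁻⁸ / (0.219)^2 = 4.17×10⁻⁷
s = 4.17×10⁻⁷ mol/L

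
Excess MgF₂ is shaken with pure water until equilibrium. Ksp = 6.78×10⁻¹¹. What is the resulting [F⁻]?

MgF₂(s) ⇌ Mg²⁺(aq) + 2 F⁻(aq)
Let s be the molar solubility. Then [Mg²⁺] = s and [F⁻] = 2s.
Ksp = [Mg²⁺][F⁻]^2 = s · (2s)^2 = 4s^3 = 6.78×10⁻¹¹
s = 2.57×10⁻⁴ mol/L
[F⁻] = 2s = 5.14×10⁻⁴ mol/L

5.14×10⁻⁴ M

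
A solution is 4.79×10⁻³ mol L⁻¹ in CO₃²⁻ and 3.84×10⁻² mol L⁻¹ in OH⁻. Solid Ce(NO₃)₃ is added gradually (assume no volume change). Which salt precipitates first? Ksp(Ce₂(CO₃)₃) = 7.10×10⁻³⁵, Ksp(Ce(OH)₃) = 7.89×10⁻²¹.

Each salt precipitates once Q = Ksp for that salt.
For Ce₂(CO₃)₃: [Ce³⁺] = (Ksp/[CO₃²⁻]^3)^(1/2) = 2.54×10⁻¹⁴ mol L⁻¹
For Ce(OH)₃: [Ce³⁺] = (Ksp/[OH⁻]^3) = 1.39×10⁻¹⁶ mol L⁻¹
Ce(OH)₃ requires the lower [Ce³⁺], so it precipitates first.

Ce(OH)₃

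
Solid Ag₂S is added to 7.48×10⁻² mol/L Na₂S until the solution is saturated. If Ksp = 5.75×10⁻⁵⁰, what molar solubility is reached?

4.38×10⁻²⁵ M

Ag₂S(s) ⇌ 2 Ag⁺(aq) + S²⁻(aq)
With S²⁻ already at 7.48×10⁻² mol/L and s small, take [S²⁻] ≈ 7.48×10⁻² mol/L and [Ag⁺] = 2s.
Ksp = [Ag⁺]^2[S²⁻] = (2s)^2(7.48×10⁻²)
(2s)^2 = 5.75×10⁻⁵⁰ / (7.48×10⁻²) = 7.69×10⁻⁴⁹
s = 4.38×10⁻²⁵ mol/L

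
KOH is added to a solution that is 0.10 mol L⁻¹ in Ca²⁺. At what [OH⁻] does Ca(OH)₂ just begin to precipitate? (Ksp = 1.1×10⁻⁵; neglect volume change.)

The threshold for precipitation is Q = Ksp.
Ca(OH)₂(s) ⇌ Ca²⁺(aq) + 2 OH⁻(aq)
Ksp = [Ca²⁺][OH⁻]^2 = [OH⁻]^2(0.10)
[OH⁻]^2 = 1.1×10⁻⁵ / (0.10) = 1.1×10⁻⁴
[OH⁻] = 1.0×10⁻² mol L⁻¹

1.0×10⁻² M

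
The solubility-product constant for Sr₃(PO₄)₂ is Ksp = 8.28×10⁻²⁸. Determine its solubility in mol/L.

1.50×10⁻⁶ M

Sr₃(PO₄)₂(s) ⇌ 3 Sr²⁺(aq) + 2 PO₄³⁻(aq)
Call the molar solubility s, so that [Sr²⁺] = 3s and [PO₄³⁻] = 2s.
Ksp = [Sr²⁺]^3[PO₄³⁻]^2 = (3s)^3 · (2s)^2 = 108s^5
108s^5 = 8.28×10⁻²⁸  ⇒  s^5 = 7.67×10⁻³⁰
s = (7.67×10⁻³⁰)^(1/5) = 1.50×10⁻⁶ mol L⁻¹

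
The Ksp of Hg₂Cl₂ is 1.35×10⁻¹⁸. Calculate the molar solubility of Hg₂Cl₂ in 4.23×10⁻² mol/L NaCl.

7.54×10⁻¹⁶ M

Hg₂Cl₂(s) ⇌ Hg₂²⁺(aq) + 2 Cl⁻(aq)
Cl⁻ is already present at 4.23×10⁻² mol/L. If s mol/L of Hg₂Cl₂ dissolves, [Hg₂²⁺] = s while [Cl⁻] ≈ 4.23×10⁻² mol/L.
Ksp = [Hg₂²⁺][Cl⁻]^2 = s(4.23×10⁻²)^2
s = 1.35×10⁻¹⁸ / (4.23×10⁻²)^2 = 7.54×10⁻¹⁶
s = 7.54×10⁻¹⁶ mol/L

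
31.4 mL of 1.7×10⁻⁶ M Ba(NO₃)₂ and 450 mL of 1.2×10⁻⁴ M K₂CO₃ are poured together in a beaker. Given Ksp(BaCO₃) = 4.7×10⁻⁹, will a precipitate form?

No

The combined volume is 481.4 mL.
[Ba²⁺] = (1.7×10⁻⁶)(31.4)/481.4 = 1.1×10⁻⁷ M
[CO₃²⁻] = (1.2×10⁻⁴)(450)/481.4 = 1.1×10⁻⁴ M
Q = [Ba²⁺][CO₃²⁻] = 1.2×10⁻¹¹
Since Q (1.2×10⁻¹¹) is less than Ksp (4.7×10⁻⁹), no BaCO₃ precipitates.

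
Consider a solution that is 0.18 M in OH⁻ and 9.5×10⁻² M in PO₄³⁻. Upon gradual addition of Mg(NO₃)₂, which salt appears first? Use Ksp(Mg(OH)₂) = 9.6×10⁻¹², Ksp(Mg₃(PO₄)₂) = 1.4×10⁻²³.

Precipitation begins when Q = Ksp.
For Mg(OH)₂: [Mg²⁺] = (Ksp/[OH⁻]^2) = 3.0×10⁻¹⁰ M
For Mg₃(PO₄)₂: [Mg²⁺] = (Ksp/[PO₄³⁻]^2)^(1/3) = 1.2×10⁻⁷ M
Mg(OH)₂ requires the lower [Mg²⁺], so it precipitates first.

Mg(OH)₂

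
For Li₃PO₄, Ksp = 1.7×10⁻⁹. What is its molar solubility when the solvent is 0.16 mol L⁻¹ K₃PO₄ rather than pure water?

Li₃PO₄(s) ⇌ 3 Li⁺(aq) + PO₄³⁻(aq)
Let s be the solubility of Li₃PO₄ here. The common ion gives [PO₄³⁻] ≈ 0.16 mol L⁻¹, and [Li⁺] = 3s.
Ksp = [Li⁺]^3[PO₄³⁻] = (3s)^3(0.16)
(3s)^3 = 1.7×10⁻⁹ / (0.16) = 1.1×10⁻⁸
s = 7.3×10⁻⁴ mol L⁻¹

7.3×10⁻⁴ M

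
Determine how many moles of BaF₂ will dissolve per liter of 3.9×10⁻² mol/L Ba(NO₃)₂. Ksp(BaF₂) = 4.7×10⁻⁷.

1.7×10⁻³ M

BaF₂(s) ⇌ Ba²⁺(aq) + 2 F⁻(aq)
With Ba²⁺ already at 3.9×10⁻² mol/L and s small, take [Ba²⁺] ≈ 3.9×10⁻² mol/L and [F⁻] = 2s.
Ksp = [Ba²⁺][F⁻]^2 = (3.9×10⁻²)(2s)^2
(2s)^2 = 4.7×10⁻⁷ / (3.9×10⁻²) = 1.2×10⁻⁵
s = 1.7×10⁻³ mol/L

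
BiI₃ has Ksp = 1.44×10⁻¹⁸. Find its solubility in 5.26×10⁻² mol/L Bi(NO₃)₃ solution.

BiI₃(s) ⇌ Bi³⁺(aq) + 3 I⁻(aq)
Let s be the solubility of BiI₃ here. The common ion gives [Bi³⁺] ≈ 5.26×10⁻² mol/L, and [I⁻] = 3s.
Ksp = [Bi³⁺][I⁻]^3 = (5.26×10⁻²)(3s)^3
(3s)^3 = 1.44×10⁻¹⁸ / (5.26×10⁻²) = 2.74×10⁻¹⁷
s = 1.00×10⁻⁶ mol/L

1.00×10⁻⁶ M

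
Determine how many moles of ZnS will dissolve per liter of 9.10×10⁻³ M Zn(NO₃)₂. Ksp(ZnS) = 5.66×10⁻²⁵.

ZnS(s) ⇌ Zn²⁺(aq) + S²⁻(aq)
With Zn²⁺ already at 9.10×10⁻³ M and s small, take [Zn²⁺] ≈ 9.10×10⁻³ M and [S²⁻] = s.
Ksp = [Zn²⁺][S²⁻] = (9.10×10⁻³)s
s = 5.66×10⁻²⁵ / (9.10×10⁻³) = 6.22×10⁻²³
s = 6.22×10⁻²³ M

6.22×10⁻²³ M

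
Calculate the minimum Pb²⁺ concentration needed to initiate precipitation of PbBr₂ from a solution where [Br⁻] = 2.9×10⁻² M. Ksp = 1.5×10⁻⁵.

Precipitation begins when Q = Ksp.
PbBr₂(s) ⇌ Pb²⁺(aq) + 2 Br⁻(aq)
Ksp = [Pb²⁺][Br⁻]^2 = [Pb²⁺](2.9×10⁻²)^2
[Pb²⁺] = 1.5×10⁻⁵ / (2.9×10⁻²)^2 = 1.8×10⁻²
[Pb²⁺] = 1.8×10⁻² M

1.8×10⁻² M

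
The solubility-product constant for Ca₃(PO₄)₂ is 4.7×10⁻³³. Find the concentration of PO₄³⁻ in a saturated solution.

Ca₃(PO₄)₂(s) ⇌ 3 Ca²⁺(aq) + 2 PO₄³⁻(aq)
For each mole of Ca₃(PO₄)₂ that dissolves per liter, [Ca²⁺] = 3s and [PO₄³⁻] = 2s; let s denote this solubility.
Ksp = [Ca²⁺]^3[PO₄³⁻]^2 = (3s)^3 · (2s)^2 = 108s^5 = 4.7×10⁻³³
s = 1.3×10⁻⁷ M
[PO₄³⁻] = 2s = 2.7×10⁻⁷ M

2.7×10⁻⁷ M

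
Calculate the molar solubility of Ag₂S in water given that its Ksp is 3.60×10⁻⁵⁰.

2.08×10⁻¹⁷ M

Ag₂S(s) ⇌ 2 Ag⁺(aq) + S²⁻(aq)
Call the molar solubility s, so that [Ag⁺] = 2s and [S²⁻] = s.
Ksp = [Ag⁺]^2[S²⁻] = (2s)^2 · s = 4s^3
4s^3 = 3.60×10⁻⁵⁰  ⇒  s^3 = 9.00×10⁻⁵¹
Taking the 3rd root, s = 2.08×10⁻¹⁷ mol/L.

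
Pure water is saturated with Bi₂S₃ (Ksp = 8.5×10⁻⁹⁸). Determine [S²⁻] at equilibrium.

4.5×10⁻²⁰ M

Bi₂S₃(s) ⇌ 2 Bi³⁺(aq) + 3 S²⁻(aq)
For each mole of Bi₂S₃ that dissolves per liter, [Bi³⁺] = 2s and [S²⁻] = 3s; let s denote this solubility.
Ksp = [Bi³⁺]^2[S²⁻]^3 = (2s)^2 · (3s)^3 = 108s^5 = 8.5×10⁻⁹⁸
s = 1.5×10⁻²⁰ mol/L
[S²⁻] = 3s = 4.5×10⁻²⁰ mol/L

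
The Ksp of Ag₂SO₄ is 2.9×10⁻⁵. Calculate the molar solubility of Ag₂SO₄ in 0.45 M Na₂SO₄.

4.0×10⁻³ M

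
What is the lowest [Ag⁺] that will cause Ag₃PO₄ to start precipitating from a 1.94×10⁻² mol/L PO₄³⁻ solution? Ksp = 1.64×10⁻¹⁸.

Each salt precipitates once Q = Ksp for that salt.
Ag₃PO₄(s) ⇌ 3 Ag⁺(aq) + PO₄³⁻(aq)
Ksp = [Ag⁺]^3[PO₄³⁻] = [Ag⁺]^3(1.94×10⁻²)
[Ag⁺]^3 = 1.64×10⁻¹⁸ / (1.94×10⁻²) = 8.45×10⁻¹⁷
[Ag⁺] = 4.39×10⁻⁶ mol/L

4.39×10⁻⁶ M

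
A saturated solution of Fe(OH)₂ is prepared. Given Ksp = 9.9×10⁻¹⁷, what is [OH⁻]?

Fe(OH)₂(s) ⇌ Fe²⁺(aq) + 2 OH⁻(aq)
Let s be the molar solubility. Then [Fe²⁺] = s and [OH⁻] = 2s.
Ksp = [Fe²⁺][OH⁻]^2 = s · (2s)^2 = 4s^3 = 9.9×10⁻¹⁷
s = 2.9×10⁻⁶ mol/L
[OH⁻] = 2s = 5.8×10⁻⁶ mol/L

5.8×10⁻⁶ M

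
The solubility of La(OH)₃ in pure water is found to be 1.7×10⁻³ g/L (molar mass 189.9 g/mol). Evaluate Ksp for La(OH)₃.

Ksp = 1.7×10⁻¹⁹

Convert to molarity: s = 1.7×10⁻³ / 189.9 = 8.952×10⁻⁶ mol/L
La(OH)₃(s) ⇌ La³⁺(aq) + 3 OH⁻(aq)
With molar solubility s: [La³⁺] = s, [OH⁻] = 3s.
Ksp = [La³⁺][OH⁻]^3 = s · (3s)^3 = 27s^4
Ksp = 27 × (8.952×10⁻⁶)^4 = 1.7×10⁻¹⁹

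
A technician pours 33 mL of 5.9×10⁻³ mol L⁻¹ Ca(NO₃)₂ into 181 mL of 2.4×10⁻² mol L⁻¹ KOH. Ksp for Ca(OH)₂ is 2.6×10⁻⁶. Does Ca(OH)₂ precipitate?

No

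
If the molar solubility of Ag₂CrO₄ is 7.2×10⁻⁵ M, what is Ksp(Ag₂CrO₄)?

Ksp = 1.5×10⁻¹²

Ag₂CrO₄(s) ⇌ 2 Ag⁺(aq) + CrO₄²⁻(aq)
With molar solubility s: [Ag⁺] = 2s, [CrO₄²⁻] = s.
Ksp = [Ag⁺]^2[CrO₄²⁻] = (2s)^2 · s = 4s^3
Ksp = 4 × (7.2×10⁻⁵)^3 = 1.5×10⁻¹²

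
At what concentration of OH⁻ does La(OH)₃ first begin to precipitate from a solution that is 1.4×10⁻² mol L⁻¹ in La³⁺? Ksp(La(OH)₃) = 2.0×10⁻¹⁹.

The threshold for precipitation is Q = Ksp.
La(OH)₃(s) ⇌ La³⁺(aq) + 3 OH⁻(aq)
Ksp = [La³⁺][OH⁻]^3 = [OH⁻]^3(1.4×10⁻²)
[OH⁻]^3 = 2.0×10⁻¹⁹ / (1.4×10⁻²) = 1.4×10⁻¹⁷
[OH⁻] = 2.4×10⁻⁶ mol L⁻¹

2.4×10⁻⁶ M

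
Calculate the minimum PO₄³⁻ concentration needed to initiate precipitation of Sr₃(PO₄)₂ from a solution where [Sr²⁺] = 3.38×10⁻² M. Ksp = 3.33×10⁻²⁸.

The threshold for precipitation is Q = Ksp.
Sr₃(PO₄)₂(s) ⇌ 3 Sr²⁺(aq) + 2 PO₄³⁻(aq)
Ksp = [Sr²⁺]^3[PO₄³⁻]^2 = [PO₄³⁻]^2(3.38×10⁻²)^3
[PO₄³⁻]^2 = 3.33×10⁻²⁸ / (3.38×10⁻²)^3 = 8.62×10⁻²⁴
[PO₄³⁻] = 2.94×10⁻¹² M

2.94×10⁻¹² M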